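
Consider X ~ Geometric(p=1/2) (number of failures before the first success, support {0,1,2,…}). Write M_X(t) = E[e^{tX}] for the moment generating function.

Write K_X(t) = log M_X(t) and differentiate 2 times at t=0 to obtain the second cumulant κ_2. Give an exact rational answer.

M_X(t) = 1/(2*(1 - e^(t)/2))
K_X(t) = log M_X(t) = -log(1 - e^(t)/2) - log(2)
D^2[K](t) = 2*e^(t)/(e^(2*t) - 4*e^(t) + 4)

κ_2 = D^2[K](0) = 2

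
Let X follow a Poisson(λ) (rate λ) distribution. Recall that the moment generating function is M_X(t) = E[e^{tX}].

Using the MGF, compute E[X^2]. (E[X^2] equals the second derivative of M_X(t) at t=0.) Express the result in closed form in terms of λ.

M_X(t) = e^(λ*(e^(t) - 1))
M′(t) = λ*e^(-λ)*e^(t)*e^(λ*e^(t))
M′′(t) = (λ^2*e^(2*t)*e^(λ*e^(t)) + λ*e^(t)*e^(λ*e^(t)))*e^(-λ)

E[X^2] = M′′(0) = λ*(λ + 1)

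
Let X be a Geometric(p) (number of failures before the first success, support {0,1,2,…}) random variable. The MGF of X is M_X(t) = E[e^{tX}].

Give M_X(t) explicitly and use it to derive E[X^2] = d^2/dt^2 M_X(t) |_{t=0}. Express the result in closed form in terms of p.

M_X(t) = p/(-(1 - p)*e^(t) + 1)
dM/dt = (-p^2*e^(t) + p*e^(t))/(p^2*e^(2*t) - 2*p*e^(2*t) + 2*p*e^(t) + e^(2*t) - 2*e^(t) + 1)

E[X^2] = d^2M/dt^2 |_{t=0} = 1 - 3/p + 2/p^2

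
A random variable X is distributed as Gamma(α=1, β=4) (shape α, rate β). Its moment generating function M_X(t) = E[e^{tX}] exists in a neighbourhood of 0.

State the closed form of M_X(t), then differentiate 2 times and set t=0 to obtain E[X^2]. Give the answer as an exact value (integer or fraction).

E[X^2] = M′′(0) = 1/8

M_X(t) = 4/(4 - t)
M′(t) = 4/(t^2 - 8*t + 16)
M′′(t) = -8/(t^3 - 12*t^2 + 48*t - 64)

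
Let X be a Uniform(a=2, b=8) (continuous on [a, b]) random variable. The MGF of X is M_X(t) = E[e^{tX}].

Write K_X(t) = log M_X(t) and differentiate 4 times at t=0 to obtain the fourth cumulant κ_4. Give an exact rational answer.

M_X(t) = (e^(8*t) - e^(2*t))/(6*t)
K_X(t) = log M_X(t) = -log(t) + log(e^(8*t) - e^(2*t)) - log(6)
K′(t) = (8*t*e^(6*t) - 2*t - e^(6*t) + 1)/(t*e^(6*t) - t)
K′′(t) = (-36*t^2*e^(6*t) + e^(12*t) - 2*e^(6*t) + 1)/(t^2*e^(12*t) - 2*t^2*e^(6*t) + t^2)
K′′′(t) = (216*t^3*e^(12*t) + 216*t^3*e^(6*t) - 2*e^(18*t) + 6*e^(12*t) - 6*e^(6*t) + 2)/(t^3*e^(18*t) - 3*t^3*e^(12*t) + 3*t^3*e^(6*t) - t^3)

κ_4 = K′′′′(0) = -54/5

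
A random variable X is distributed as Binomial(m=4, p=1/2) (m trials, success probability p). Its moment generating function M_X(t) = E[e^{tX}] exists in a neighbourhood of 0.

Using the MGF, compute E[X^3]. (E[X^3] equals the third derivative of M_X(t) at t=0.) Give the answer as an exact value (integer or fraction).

M_X(t) = (e^(t)/2 + 1/2)^4
M^(3)(t) = 4*e^(4*t) + 27*e^(3*t)/4 + 3*e^(2*t) + e^(t)/4

E[X^3] = M^(3)(0) = 14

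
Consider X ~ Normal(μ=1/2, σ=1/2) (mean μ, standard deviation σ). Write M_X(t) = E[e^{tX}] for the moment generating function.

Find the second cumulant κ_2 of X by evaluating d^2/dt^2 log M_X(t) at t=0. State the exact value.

M_X(t) = e^(t^2/8 + t/2)
K_X(t) = log M_X(t) = t^2/8 + t/2
K^(2)(t) = 1/4

κ_2 = K^(2)(0) = 1/4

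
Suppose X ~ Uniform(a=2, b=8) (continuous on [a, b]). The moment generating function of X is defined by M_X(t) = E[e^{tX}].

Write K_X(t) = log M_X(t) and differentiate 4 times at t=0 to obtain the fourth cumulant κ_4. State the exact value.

κ_4 = K′′′′(0) = -54/5

M_X(t) = (e^(8*t) - e^(2*t))/(6*t)
K_X(t) = log M_X(t) = -log(t) + log(e^(8*t) - e^(2*t)) - log(6)
K′(t) = (8*t*e^(6*t) - 2*t - e^(6*t) + 1)/(t*e^(6*t) - t)
K′′(t) = (-36*t^2*e^(6*t) + e^(12*t) - 2*e^(6*t) + 1)/(t^2*e^(12*t) - 2*t^2*e^(6*t) + t^2)
K′′′(t) = (216*t^3*e^(12*t) + 216*t^3*e^(6*t) - 2*e^(18*t) + 6*e^(12*t) - 6*e^(6*t) + 2)/(t^3*e^(18*t) - 3*t^3*e^(12*t) + 3*t^3*e^(6*t) - t^3)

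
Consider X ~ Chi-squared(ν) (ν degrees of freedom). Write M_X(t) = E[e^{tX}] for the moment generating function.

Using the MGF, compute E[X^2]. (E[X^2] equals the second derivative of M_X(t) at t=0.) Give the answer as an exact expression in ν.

M_X(t) = (1 - 2*t)^(-ν/2)
M′(t) = -ν/(2*t*(1 - 2*t)^(ν/2) - (1 - 2*t)^(ν/2))
M′′(t) = (ν^2 + 2*ν)/(4*t^2*(1 - 2*t)^(ν/2) - 4*t*(1 - 2*t)^(ν/2) + (1 - 2*t)^(ν/2))

E[X^2] = M′′(0) = ν*(ν + 2)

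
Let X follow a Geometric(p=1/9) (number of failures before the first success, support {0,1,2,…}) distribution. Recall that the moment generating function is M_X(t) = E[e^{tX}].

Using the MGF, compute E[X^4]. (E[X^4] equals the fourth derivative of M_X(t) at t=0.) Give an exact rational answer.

M_X(t) = 1/(9*(1 - 8*e^(t)/9))
M′(t) = 8*e^(t)/(64*e^(2*t) - 144*e^(t) + 81)
M′′(t) = (-64*e^(2*t) - 72*e^(t))/(512*e^(3*t) - 1728*e^(2*t) + 1944*e^(t) - 729)
M′′′(t) = (512*e^(3*t) + 2304*e^(2*t) + 648*e^(t))/(4096*e^(4*t) - 18432*e^(3*t) + 31104*e^(2*t) - 23328*e^(t) + 6561)
M′′′′(t) = (-4096*e^(4*t) - 50688*e^(3*t) - 57024*e^(2*t) - 5832*e^(t))/(32768*e^(5*t) - 184320*e^(4*t) + 414720*e^(3*t) - 466560*e^(2*t) + 262440*e^(t) - 59049)

E[X^4] = M′′′′(0) = 117640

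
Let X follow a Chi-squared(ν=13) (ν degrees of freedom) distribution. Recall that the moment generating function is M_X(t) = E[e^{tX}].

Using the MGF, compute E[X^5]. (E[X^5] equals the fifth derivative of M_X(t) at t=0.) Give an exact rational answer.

M_X(t) = (1 - 2*t)^(-13/2)

E[X^5] = D^5[M](0) = 1322685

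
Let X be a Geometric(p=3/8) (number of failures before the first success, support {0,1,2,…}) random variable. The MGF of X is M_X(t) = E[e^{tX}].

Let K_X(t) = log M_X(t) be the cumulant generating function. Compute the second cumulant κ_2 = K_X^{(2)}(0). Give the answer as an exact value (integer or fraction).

M_X(t) = 3/(8*(1 - 5*e^(t)/8))
K_X(t) = log M_X(t) = -log(1 - 5*e^(t)/8) - 3*log(2) + log(3)
K′(t) = -5*e^(t)/(5*e^(t) - 8)
K′′(t) = 40*e^(t)/(25*e^(2*t) - 80*e^(t) + 64)

κ_2 = K′′(0) = 40/9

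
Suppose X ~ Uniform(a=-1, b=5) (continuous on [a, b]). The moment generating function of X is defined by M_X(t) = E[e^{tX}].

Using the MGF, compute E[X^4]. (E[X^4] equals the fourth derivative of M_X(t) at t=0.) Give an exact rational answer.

E[X^4] = d^4M/dt^4 |_{t=0} = 521/5

M_X(t) = (e^(5*t) - e^(-t))/(6*t)
dM/dt = (5*t*e^(6*t) + t - e^(6*t) + 1)*e^(-t)/(6*t^2)
d^2M/dt^2 = (25*t^2*e^(6*t) - t^2 - 10*t*e^(6*t) - 2*t + 2*e^(6*t) - 2)*e^(-t)/(6*t^3)
d^3M/dt^3 = (125*t^3*e^(6*t) + t^3 - 75*t^2*e^(6*t) + 3*t^2 + 30*t*e^(6*t) + 6*t - 6*e^(6*t) + 6)*e^(-t)/(6*t^4)
d^4M/dt^4 = (625*t^4*e^(6*t) - t^4 - 500*t^3*e^(6*t) - 4*t^3 + 300*t^2*e^(6*t) - 12*t^2 - 120*t*e^(6*t) - 24*t + 24*e^(6*t) - 24)*e^(-t)/(6*t^5)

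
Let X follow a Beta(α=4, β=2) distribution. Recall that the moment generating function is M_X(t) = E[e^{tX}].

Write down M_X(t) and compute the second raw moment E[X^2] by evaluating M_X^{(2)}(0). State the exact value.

M_X(t) = ₁F₁(4; 6; t)
dM/dt = 2*₁F₁(5; 7; t)/3
d^2M/dt^2 = 10*₁F₁(6; 8; t)/21

E[X^2] = d^2M/dt^2 |_{t=0} = 10/21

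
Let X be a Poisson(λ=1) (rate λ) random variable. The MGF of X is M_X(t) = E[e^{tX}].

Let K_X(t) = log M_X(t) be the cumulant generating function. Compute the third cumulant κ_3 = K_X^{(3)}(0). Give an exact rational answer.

κ_3 = D^3[K](0) = 1

M_X(t) = e^(e^(t) - 1)
K_X(t) = log M_X(t) = e^(t) - 1
D^3[K](t) = e^(t)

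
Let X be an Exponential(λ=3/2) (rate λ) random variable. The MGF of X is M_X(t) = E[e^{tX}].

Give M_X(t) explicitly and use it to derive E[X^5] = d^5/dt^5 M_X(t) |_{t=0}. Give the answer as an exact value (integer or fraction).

E[X^5] = D^5[M](0) = 1280/81

M_X(t) = 3/(2*(3/2 - t))
D^5[M](t) = 11520/(64*t^6 - 576*t^5 + 2160*t^4 - 4320*t^3 + 4860*t^2 - 2916*t + 729)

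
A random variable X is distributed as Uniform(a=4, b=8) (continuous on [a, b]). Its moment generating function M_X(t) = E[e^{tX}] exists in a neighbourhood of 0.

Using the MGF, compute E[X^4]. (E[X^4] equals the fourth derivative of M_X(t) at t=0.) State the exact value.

E[X^4] = d^4M/dt^4 |_{t=0} = 7936/5

M_X(t) = (e^(8*t) - e^(4*t))/(4*t)
dM/dt = (8*t*e^(8*t) - 4*t*e^(4*t) - e^(8*t) + e^(4*t))/(4*t^2)
d^2M/dt^2 = (32*t^2*e^(8*t) - 8*t^2*e^(4*t) - 8*t*e^(8*t) + 4*t*e^(4*t) + e^(8*t) - e^(4*t))/(2*t^3)
d^3M/dt^3 = (256*t^3*e^(8*t) - 32*t^3*e^(4*t) - 96*t^2*e^(8*t) + 24*t^2*e^(4*t) + 24*t*e^(8*t) - 12*t*e^(4*t) - 3*e^(8*t) + 3*e^(4*t))/(2*t^4)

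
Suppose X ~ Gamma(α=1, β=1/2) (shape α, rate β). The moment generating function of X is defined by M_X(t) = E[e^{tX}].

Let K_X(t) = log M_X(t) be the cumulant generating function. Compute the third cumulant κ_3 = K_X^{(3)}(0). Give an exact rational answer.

M_X(t) = 1/(2*(1/2 - t))
K_X(t) = log M_X(t) = -log(1/2 - t) - log(2)
dK/dt = -2/(2*t - 1)
d^2K/dt^2 = 4/(4*t^2 - 4*t + 1)
d^3K/dt^3 = -16/(8*t^3 - 12*t^2 + 6*t - 1)

κ_3 = d^3K/dt^3 |_{t=0} = 16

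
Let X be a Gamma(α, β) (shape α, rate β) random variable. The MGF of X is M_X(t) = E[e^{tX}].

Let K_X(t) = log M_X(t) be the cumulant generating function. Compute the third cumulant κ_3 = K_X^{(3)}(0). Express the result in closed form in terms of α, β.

M_X(t) = (β/(β - t))^α
K_X(t) = log M_X(t) = α*(log(β) - log(β - t))
D^3[K](t) = -2*α/(-β^3 + 3*β^2*t - 3*β*t^2 + t^3)

κ_3 = D^3[K](0) = 2*α/β^3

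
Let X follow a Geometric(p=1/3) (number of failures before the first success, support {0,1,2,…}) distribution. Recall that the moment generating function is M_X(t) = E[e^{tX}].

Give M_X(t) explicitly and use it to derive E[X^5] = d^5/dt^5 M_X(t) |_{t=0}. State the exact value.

M_X(t) = 1/(3*(1 - 2*e^(t)/3))
D^5[M](t) = (32*e^(5*t) + 1248*e^(4*t) + 4752*e^(3*t) + 2808*e^(2*t) + 162*e^(t))/(64*e^(6*t) - 576*e^(5*t) + 2160*e^(4*t) - 4320*e^(3*t) + 4860*e^(2*t) - 2916*e^(t) + 729)

E[X^5] = D^5[M](0) = 9002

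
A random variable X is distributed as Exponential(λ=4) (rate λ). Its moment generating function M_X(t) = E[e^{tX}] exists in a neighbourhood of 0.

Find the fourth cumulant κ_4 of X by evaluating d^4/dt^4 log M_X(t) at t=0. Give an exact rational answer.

κ_4 = D^4[K](0) = 3/128

M_X(t) = 4/(4 - t)
K_X(t) = log M_X(t) = -log(4 - t) + 2*log(2)
D^4[K](t) = 6/(t^4 - 16*t^3 + 96*t^2 - 256*t + 256)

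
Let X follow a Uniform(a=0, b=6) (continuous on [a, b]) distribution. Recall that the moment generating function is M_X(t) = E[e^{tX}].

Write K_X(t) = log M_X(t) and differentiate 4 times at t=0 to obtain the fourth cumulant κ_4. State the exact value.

κ_4 = K′′′′(0) = -54/5

M_X(t) = (e^(6*t) - 1)/(6*t)
K_X(t) = log M_X(t) = -log(t) + log(e^(6*t) - 1) - log(6)
K′(t) = (6*t*e^(6*t) - e^(6*t) + 1)/(t*e^(6*t) - t)
K′′(t) = (-36*t^2*e^(6*t) + e^(12*t) - 2*e^(6*t) + 1)/(t^2*e^(12*t) - 2*t^2*e^(6*t) + t^2)
K′′′(t) = (216*t^3*e^(12*t) + 216*t^3*e^(6*t) - 2*e^(18*t) + 6*e^(12*t) - 6*e^(6*t) + 2)/(t^3*e^(18*t) - 3*t^3*e^(12*t) + 3*t^3*e^(6*t) - t^3)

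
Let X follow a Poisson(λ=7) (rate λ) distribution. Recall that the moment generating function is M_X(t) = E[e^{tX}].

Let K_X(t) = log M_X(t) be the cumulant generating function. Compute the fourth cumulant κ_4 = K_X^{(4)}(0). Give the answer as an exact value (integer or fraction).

M_X(t) = e^(7*e^(t) - 7)
K_X(t) = log M_X(t) = 7*e^(t) - 7
K′(t) = 7*e^(t)
K′′(t) = 7*e^(t)
K′′′(t) = 7*e^(t)
K′′′′(t) = 7*e^(t)

κ_4 = K′′′′(0) = 7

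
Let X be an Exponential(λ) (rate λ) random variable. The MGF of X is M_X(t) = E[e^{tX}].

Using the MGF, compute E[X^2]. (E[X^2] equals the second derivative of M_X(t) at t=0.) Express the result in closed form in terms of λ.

M_X(t) = λ/(λ - t)
M′(t) = λ/(λ^2 - 2*λ*t + t^2)
M′′(t) = -2*λ/(-λ^3 + 3*λ^2*t - 3*λ*t^2 + t^3)

E[X^2] = M′′(0) = 2/λ^2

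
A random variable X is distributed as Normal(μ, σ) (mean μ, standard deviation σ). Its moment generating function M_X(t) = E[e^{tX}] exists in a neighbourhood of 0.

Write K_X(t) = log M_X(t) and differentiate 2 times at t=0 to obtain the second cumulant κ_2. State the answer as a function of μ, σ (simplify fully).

κ_2 = d^2K/dt^2 |_{t=0} = σ^2

M_X(t) = e^(μ*t + σ^2*t^2/2)
K_X(t) = log M_X(t) = μ*t + σ^2*t^2/2
dK/dt = μ + σ^2*t
d^2K/dt^2 = σ^2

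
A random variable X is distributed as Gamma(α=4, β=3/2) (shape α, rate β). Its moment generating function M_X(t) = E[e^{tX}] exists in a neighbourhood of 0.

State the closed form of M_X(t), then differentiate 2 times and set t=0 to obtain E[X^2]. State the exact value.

M_X(t) = 81/(16*(3/2 - t)^4)
M^(2)(t) = 6480/(64*t^6 - 576*t^5 + 2160*t^4 - 4320*t^3 + 4860*t^2 - 2916*t + 729)

E[X^2] = M^(2)(0) = 80/9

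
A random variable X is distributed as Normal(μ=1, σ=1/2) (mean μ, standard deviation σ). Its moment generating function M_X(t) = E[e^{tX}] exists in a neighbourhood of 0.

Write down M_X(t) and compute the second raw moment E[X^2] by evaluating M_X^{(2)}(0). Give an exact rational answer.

M_X(t) = e^(t^2/8 + t)
D^2[M](t) = t^2*e^(t)*e^(t^2/8)/16 + t*e^(t)*e^(t^2/8)/2 + 5*e^(t)*e^(t^2/8)/4

E[X^2] = D^2[M](0) = 5/4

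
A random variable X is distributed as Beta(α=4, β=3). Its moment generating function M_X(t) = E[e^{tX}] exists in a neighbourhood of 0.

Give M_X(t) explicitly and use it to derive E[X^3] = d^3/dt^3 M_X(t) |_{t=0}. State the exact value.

M_X(t) = ₁F₁(4; 7; t)
dM/dt = 4*₁F₁(5; 8; t)/7
d^2M/dt^2 = 5*₁F₁(6; 9; t)/14
d^3M/dt^3 = 5*₁F₁(7; 10; t)/21

E[X^3] = d^3M/dt^3 |_{t=0} = 5/21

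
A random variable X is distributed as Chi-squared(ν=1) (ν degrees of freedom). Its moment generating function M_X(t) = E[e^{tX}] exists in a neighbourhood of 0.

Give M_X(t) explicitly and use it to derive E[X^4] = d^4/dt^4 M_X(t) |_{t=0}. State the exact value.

E[X^4] = M′′′′(0) = 105

M_X(t) = 1/√(1 - 2*t)
M′(t) = -1/(2*t*√(1 - 2*t) - √(1 - 2*t))
M′′(t) = 3/(4*t^2*√(1 - 2*t) - 4*t*√(1 - 2*t) + √(1 - 2*t))
M′′′(t) = -15/(8*t^3*√(1 - 2*t) - 12*t^2*√(1 - 2*t) + 6*t*√(1 - 2*t) - √(1 - 2*t))
M′′′′(t) = 105/(16*t^4*√(1 - 2*t) - 32*t^3*√(1 - 2*t) + 24*t^2*√(1 - 2*t) - 8*t*√(1 - 2*t) + √(1 - 2*t))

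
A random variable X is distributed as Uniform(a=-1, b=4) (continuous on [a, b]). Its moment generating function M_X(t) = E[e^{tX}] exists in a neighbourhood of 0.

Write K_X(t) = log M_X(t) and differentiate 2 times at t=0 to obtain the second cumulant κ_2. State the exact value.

M_X(t) = (e^(4*t) - e^(-t))/(5*t)
K_X(t) = log M_X(t) = -log(t) + log(e^(4*t) - e^(-t)) - log(5)
K^(2)(t) = (-25*t^2*e^(5*t) + e^(10*t) - 2*e^(5*t) + 1)/(t^2*e^(10*t) - 2*t^2*e^(5*t) + t^2)

κ_2 = K^(2)(0) = 25/12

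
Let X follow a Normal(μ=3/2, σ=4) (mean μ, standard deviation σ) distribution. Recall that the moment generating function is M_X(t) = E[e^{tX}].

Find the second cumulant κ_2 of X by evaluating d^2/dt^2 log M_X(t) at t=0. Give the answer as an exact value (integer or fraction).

κ_2 = K′′(0) = 16

M_X(t) = e^(8*t^2 + 3*t/2)
K_X(t) = log M_X(t) = 8*t^2 + 3*t/2
K′(t) = 16*t + 3/2
K′′(t) = 16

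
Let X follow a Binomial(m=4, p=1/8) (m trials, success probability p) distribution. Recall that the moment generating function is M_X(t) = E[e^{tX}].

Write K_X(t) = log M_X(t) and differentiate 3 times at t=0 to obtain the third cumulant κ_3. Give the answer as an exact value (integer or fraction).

κ_3 = K^(3)(0) = 21/64

M_X(t) = (e^(t)/8 + 7/8)^4
K_X(t) = log M_X(t) = 4*log(e^(t)/8 + 7/8)
K^(3)(t) = (-28*e^(2*t) + 196*e^(t))/(e^(3*t) + 21*e^(2*t) + 147*e^(t) + 343)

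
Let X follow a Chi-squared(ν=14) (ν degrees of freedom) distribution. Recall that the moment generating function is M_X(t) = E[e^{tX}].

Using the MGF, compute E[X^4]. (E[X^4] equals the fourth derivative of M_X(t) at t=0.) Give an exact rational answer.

E[X^4] = M^(4)(0) = 80640

M_X(t) = (1 - 2*t)^(-7)
M^(4)(t) = -80640/(2048*t^11 - 11264*t^10 + 28160*t^9 - 42240*t^8 + 42240*t^7 - 29568*t^6 + 14784*t^5 - 5280*t^4 + 1320*t^3 - 220*t^2 + 22*t - 1)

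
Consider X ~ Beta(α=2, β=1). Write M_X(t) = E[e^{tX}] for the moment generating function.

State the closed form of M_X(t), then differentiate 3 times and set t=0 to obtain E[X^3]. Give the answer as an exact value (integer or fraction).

E[X^3] = M^(3)(0) = 2/5

M_X(t) = ₁F₁(2; 3; t)
M^(3)(t) = 2*₁F₁(5; 6; t)/5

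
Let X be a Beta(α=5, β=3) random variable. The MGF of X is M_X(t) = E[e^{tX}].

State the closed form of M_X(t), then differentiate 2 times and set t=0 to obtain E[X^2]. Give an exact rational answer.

E[X^2] = M^(2)(0) = 5/12

M_X(t) = ₁F₁(5; 8; t)
M^(2)(t) = 5*₁F₁(7; 10; t)/12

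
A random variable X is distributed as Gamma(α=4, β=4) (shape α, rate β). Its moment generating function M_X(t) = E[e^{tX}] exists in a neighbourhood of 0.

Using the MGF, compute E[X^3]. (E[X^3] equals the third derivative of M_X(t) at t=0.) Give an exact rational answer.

E[X^3] = M^(3)(0) = 15/8

M_X(t) = 256/(4 - t)^4
M^(3)(t) = -30720/(t^7 - 28*t^6 + 336*t^5 - 2240*t^4 + 8960*t^3 - 21504*t^2 + 28672*t - 16384)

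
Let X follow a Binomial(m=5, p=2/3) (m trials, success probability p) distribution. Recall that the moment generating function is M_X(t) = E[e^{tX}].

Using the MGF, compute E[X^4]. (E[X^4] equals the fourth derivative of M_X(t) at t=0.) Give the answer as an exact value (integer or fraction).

E[X^4] = d^4M/dt^4 |_{t=0} = 5290/27

M_X(t) = (2*e^(t)/3 + 1/3)^5
dM/dt = 160*e^(5*t)/243 + 320*e^(4*t)/243 + 80*e^(3*t)/81 + 80*e^(2*t)/243 + 10*e^(t)/243
d^2M/dt^2 = 800*e^(5*t)/243 + 1280*e^(4*t)/243 + 80*e^(3*t)/27 + 160*e^(2*t)/243 + 10*e^(t)/243
d^3M/dt^3 = 4000*e^(5*t)/243 + 5120*e^(4*t)/243 + 80*e^(3*t)/9 + 320*e^(2*t)/243 + 10*e^(t)/243
d^4M/dt^4 = 20000*e^(5*t)/243 + 20480*e^(4*t)/243 + 80*e^(3*t)/3 + 640*e^(2*t)/243 + 10*e^(t)/243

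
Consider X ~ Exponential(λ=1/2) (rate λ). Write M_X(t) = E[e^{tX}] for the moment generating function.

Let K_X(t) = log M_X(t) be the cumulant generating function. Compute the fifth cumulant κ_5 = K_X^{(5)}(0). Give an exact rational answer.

M_X(t) = 1/(2*(1/2 - t))
K_X(t) = log M_X(t) = -log(1/2 - t) - log(2)
dK/dt = -2/(2*t - 1)
d^2K/dt^2 = 4/(4*t^2 - 4*t + 1)
d^3K/dt^3 = -16/(8*t^3 - 12*t^2 + 6*t - 1)
d^4K/dt^4 = 96/(16*t^4 - 32*t^3 + 24*t^2 - 8*t + 1)
d^5K/dt^5 = -768/(32*t^5 - 80*t^4 + 80*t^3 - 40*t^2 + 10*t - 1)

κ_5 = d^5K/dt^5 |_{t=0} = 768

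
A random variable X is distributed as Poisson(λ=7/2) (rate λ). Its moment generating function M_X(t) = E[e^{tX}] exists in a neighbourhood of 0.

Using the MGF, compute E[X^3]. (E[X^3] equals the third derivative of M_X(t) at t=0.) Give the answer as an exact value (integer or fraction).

E[X^3] = M′′′(0) = 665/8

M_X(t) = e^(7*e^(t)/2 - 7/2)
M′(t) = 7*e^(-7/2)*e^(t)*e^(7*e^(t)/2)/2
M′′(t) = (49*e^(2*t)*e^(7*e^(t)/2) + 14*e^(t)*e^(7*e^(t)/2))*e^(-7/2)/4
M′′′(t) = (343*e^(3*t)*e^(7*e^(t)/2) + 294*e^(2*t)*e^(7*e^(t)/2) + 28*e^(t)*e^(7*e^(t)/2))*e^(-7/2)/8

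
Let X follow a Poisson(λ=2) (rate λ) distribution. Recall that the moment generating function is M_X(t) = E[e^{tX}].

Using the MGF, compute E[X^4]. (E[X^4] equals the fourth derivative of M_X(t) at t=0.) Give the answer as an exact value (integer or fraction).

M_X(t) = e^(2*e^(t) - 2)
dM/dt = 2*e^(-2)*e^(t)*e^(2*e^(t))
d^2M/dt^2 = (4*e^(2*t)*e^(2*e^(t)) + 2*e^(t)*e^(2*e^(t)))*e^(-2)
d^3M/dt^3 = (8*e^(3*t)*e^(2*e^(t)) + 12*e^(2*t)*e^(2*e^(t)) + 2*e^(t)*e^(2*e^(t)))*e^(-2)
d^4M/dt^4 = (16*e^(4*t)*e^(2*e^(t)) + 48*e^(3*t)*e^(2*e^(t)) + 28*e^(2*t)*e^(2*e^(t)) + 2*e^(t)*e^(2*e^(t)))*e^(-2)

E[X^4] = d^4M/dt^4 |_{t=0} = 94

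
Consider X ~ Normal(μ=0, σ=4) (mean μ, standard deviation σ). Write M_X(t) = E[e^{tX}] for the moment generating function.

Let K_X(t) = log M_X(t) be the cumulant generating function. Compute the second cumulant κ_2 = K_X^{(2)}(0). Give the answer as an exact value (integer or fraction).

κ_2 = K^(2)(0) = 16

M_X(t) = e^(8*t^2)
K_X(t) = log M_X(t) = 8*t^2
K^(2)(t) = 16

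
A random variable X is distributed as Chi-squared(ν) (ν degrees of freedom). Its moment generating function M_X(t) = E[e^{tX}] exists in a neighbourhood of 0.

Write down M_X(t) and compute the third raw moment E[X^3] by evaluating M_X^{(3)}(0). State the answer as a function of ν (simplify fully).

M_X(t) = (1 - 2*t)^(-ν/2)
M^(3)(t) = (-ν^3 - 6*ν^2 - 8*ν)/(8*t^3*(1 - 2*t)^(ν/2) - 12*t^2*(1 - 2*t)^(ν/2) + 6*t*(1 - 2*t)^(ν/2) - (1 - 2*t)^(ν/2))

E[X^3] = M^(3)(0) = ν*(ν^2 + 6*ν + 8)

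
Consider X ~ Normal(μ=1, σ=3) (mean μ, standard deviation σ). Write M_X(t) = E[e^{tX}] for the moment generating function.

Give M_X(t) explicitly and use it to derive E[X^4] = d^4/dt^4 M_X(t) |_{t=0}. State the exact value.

E[X^4] = D^4[M](0) = 298

M_X(t) = e^(9*t^2/2 + t)
D^4[M](t) = 6561*t^4*e^(t)*e^(9*t^2/2) + 2916*t^3*e^(t)*e^(9*t^2/2) + 4860*t^2*e^(t)*e^(9*t^2/2) + 1008*t*e^(t)*e^(9*t^2/2) + 298*e^(t)*e^(9*t^2/2)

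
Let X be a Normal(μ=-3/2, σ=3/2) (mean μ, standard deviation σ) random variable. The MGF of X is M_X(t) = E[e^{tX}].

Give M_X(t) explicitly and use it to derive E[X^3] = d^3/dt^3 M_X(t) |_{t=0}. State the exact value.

M_X(t) = e^(9*t^2/8 - 3*t/2)
M^(3)(t) = (729*t^3*e^(9*t^2/8) - 1458*t^2*e^(9*t^2/8) + 1944*t*e^(9*t^2/8) - 864*e^(9*t^2/8))*e^(-3*t/2)/64

E[X^3] = M^(3)(0) = -27/2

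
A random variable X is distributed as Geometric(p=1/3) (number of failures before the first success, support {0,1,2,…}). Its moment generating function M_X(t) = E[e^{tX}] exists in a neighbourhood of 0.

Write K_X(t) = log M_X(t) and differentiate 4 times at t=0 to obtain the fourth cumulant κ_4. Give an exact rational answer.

M_X(t) = 1/(3*(1 - 2*e^(t)/3))
K_X(t) = log M_X(t) = -log(1 - 2*e^(t)/3) - log(3)
K^(4)(t) = (24*e^(3*t) + 144*e^(2*t) + 54*e^(t))/(16*e^(4*t) - 96*e^(3*t) + 216*e^(2*t) - 216*e^(t) + 81)

κ_4 = K^(4)(0) = 222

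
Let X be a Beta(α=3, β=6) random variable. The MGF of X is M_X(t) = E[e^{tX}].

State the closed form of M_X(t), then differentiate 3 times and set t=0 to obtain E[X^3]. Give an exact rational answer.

E[X^3] = D^3[M](0) = 2/33

M_X(t) = ₁F₁(3; 9; t)
D^3[M](t) = 2*₁F₁(6; 12; t)/33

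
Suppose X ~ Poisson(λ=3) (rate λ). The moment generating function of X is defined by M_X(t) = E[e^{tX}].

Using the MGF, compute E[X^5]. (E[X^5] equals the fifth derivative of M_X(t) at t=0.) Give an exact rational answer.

M_X(t) = e^(3*e^(t) - 3)
D^5[M](t) = (243*e^(5*t)*e^(3*e^(t)) + 810*e^(4*t)*e^(3*e^(t)) + 675*e^(3*t)*e^(3*e^(t)) + 135*e^(2*t)*e^(3*e^(t)) + 3*e^(t)*e^(3*e^(t)))*e^(-3)

E[X^5] = D^5[M](0) = 1866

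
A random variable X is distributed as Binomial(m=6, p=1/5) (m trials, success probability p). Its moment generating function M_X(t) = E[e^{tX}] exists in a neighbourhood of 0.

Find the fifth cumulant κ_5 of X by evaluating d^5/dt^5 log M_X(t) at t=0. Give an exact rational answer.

M_X(t) = (e^(t)/5 + 4/5)^6
K_X(t) = log M_X(t) = 6*log(e^(t)/5 + 4/5)
dK/dt = 6*e^(t)/(e^(t) + 4)
d^2K/dt^2 = 24*e^(t)/(e^(2*t) + 8*e^(t) + 16)
d^3K/dt^3 = (-24*e^(2*t) + 96*e^(t))/(e^(3*t) + 12*e^(2*t) + 48*e^(t) + 64)
d^4K/dt^4 = (24*e^(3*t) - 384*e^(2*t) + 384*e^(t))/(e^(4*t) + 16*e^(3*t) + 96*e^(2*t) + 256*e^(t) + 256)
d^5K/dt^5 = (-24*e^(4*t) + 1056*e^(3*t) - 4224*e^(2*t) + 1536*e^(t))/(e^(5*t) + 20*e^(4*t) + 160*e^(3*t) + 640*e^(2*t) + 1280*e^(t) + 1024)

κ_5 = d^5K/dt^5 |_{t=0} = -1656/3125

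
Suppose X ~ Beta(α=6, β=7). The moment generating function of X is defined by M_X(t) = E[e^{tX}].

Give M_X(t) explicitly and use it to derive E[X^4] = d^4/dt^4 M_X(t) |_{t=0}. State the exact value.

E[X^4] = D^4[M](0) = 9/130

M_X(t) = ₁F₁(6; 13; t)
D^4[M](t) = 9*₁F₁(10; 17; t)/130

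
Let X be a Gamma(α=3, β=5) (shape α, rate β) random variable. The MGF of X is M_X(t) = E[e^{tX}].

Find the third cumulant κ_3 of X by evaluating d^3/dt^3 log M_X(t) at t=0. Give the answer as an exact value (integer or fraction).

M_X(t) = 125/(5 - t)^3
K_X(t) = log M_X(t) = -3*log(5 - t) + 3*log(5)
dK/dt = -3/(t - 5)
d^2K/dt^2 = 3/(t^2 - 10*t + 25)
d^3K/dt^3 = -6/(t^3 - 15*t^2 + 75*t - 125)

κ_3 = d^3K/dt^3 |_{t=0} = 6/125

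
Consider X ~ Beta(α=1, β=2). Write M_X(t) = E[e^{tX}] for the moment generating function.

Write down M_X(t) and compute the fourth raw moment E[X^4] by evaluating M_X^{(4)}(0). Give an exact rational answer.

E[X^4] = d^4M/dt^4 |_{t=0} = 1/15

M_X(t) = ₁F₁(1; 3; t)
dM/dt = ₁F₁(2; 4; t)/3
d^2M/dt^2 = ₁F₁(3; 5; t)/6
d^3M/dt^3 = ₁F₁(4; 6; t)/10
d^4M/dt^4 = ₁F₁(5; 7; t)/15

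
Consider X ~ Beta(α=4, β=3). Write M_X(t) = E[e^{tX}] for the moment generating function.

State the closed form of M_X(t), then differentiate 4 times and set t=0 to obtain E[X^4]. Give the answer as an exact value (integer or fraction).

M_X(t) = ₁F₁(4; 7; t)
dM/dt = 4*₁F₁(5; 8; t)/7
d^2M/dt^2 = 5*₁F₁(6; 9; t)/14
d^3M/dt^3 = 5*₁F₁(7; 10; t)/21
d^4M/dt^4 = ₁F₁(8; 11; t)/6

E[X^4] = d^4M/dt^4 |_{t=0} = 1/6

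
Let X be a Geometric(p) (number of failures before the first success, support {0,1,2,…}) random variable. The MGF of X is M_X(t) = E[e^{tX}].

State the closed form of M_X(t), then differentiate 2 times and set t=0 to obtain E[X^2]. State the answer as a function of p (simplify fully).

E[X^2] = M′′(0) = 1 - 3/p + 2/p^2

M_X(t) = p/(-(1 - p)*e^(t) + 1)
M′(t) = (-p^2*e^(t) + p*e^(t))/(p^2*e^(2*t) - 2*p*e^(2*t) + 2*p*e^(t) + e^(2*t) - 2*e^(t) + 1)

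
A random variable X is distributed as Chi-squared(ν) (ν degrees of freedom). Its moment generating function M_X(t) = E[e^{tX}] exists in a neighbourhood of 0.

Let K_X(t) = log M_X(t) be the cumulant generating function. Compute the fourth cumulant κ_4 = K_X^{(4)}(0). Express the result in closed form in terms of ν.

κ_4 = K′′′′(0) = 48*ν

M_X(t) = (1 - 2*t)^(-ν/2)
K_X(t) = log M_X(t) = -ν*log(1 - 2*t)/2
K′(t) = -ν/(2*t - 1)
K′′(t) = 2*ν/(4*t^2 - 4*t + 1)
K′′′(t) = -8*ν/(8*t^3 - 12*t^2 + 6*t - 1)
K′′′′(t) = 48*ν/(16*t^4 - 32*t^3 + 24*t^2 - 8*t + 1)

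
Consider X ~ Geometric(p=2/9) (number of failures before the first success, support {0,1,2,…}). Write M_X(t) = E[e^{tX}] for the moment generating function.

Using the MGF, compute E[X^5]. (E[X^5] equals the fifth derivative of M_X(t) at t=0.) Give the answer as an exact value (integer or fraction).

M_X(t) = 2/(9*(1 - 7*e^(t)/9))

E[X^5] = D^5[M](0) = 211687/2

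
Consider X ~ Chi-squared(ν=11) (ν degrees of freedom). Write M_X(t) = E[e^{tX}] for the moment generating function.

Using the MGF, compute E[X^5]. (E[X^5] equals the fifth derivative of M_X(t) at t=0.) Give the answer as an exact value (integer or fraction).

E[X^5] = d^5M/dt^5 |_{t=0} = 692835

M_X(t) = (1 - 2*t)^(-11/2)
dM/dt = 11/(64*t^6*√(1 - 2*t) - 192*t^5*√(1 - 2*t) + 240*t^4*√(1 - 2*t) - 160*t^3*√(1 - 2*t) + 60*t^2*√(1 - 2*t) - 12*t*√(1 - 2*t) + √(1 - 2*t))
d^2M/dt^2 = -143/(128*t^7*√(1 - 2*t) - 448*t^6*√(1 - 2*t) + 672*t^5*√(1 - 2*t) - 560*t^4*√(1 - 2*t) + 280*t^3*√(1 - 2*t) - 84*t^2*√(1 - 2*t) + 14*t*√(1 - 2*t) - √(1 - 2*t))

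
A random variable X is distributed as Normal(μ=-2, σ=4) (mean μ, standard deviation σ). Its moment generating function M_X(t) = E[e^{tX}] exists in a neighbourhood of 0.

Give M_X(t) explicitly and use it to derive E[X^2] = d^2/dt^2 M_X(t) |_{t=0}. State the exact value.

E[X^2] = d^2M/dt^2 |_{t=0} = 20

M_X(t) = e^(8*t^2 - 2*t)
dM/dt = 16*t*e^(-2*t)*e^(8*t^2) - 2*e^(-2*t)*e^(8*t^2)
d^2M/dt^2 = (256*t^2*e^(8*t^2) - 64*t*e^(8*t^2) + 20*e^(8*t^2))*e^(-2*t)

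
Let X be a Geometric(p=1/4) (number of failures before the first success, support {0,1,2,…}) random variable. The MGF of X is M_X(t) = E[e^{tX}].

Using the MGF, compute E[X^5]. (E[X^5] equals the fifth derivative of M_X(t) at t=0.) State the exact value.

E[X^5] = M′′′′′(0) = 52923

M_X(t) = 1/(4*(1 - 3*e^(t)/4))
M′(t) = 3*e^(t)/(9*e^(2*t) - 24*e^(t) + 16)
M′′(t) = (-9*e^(2*t) - 12*e^(t))/(27*e^(3*t) - 108*e^(2*t) + 144*e^(t) - 64)
M′′′(t) = (27*e^(3*t) + 144*e^(2*t) + 48*e^(t))/(81*e^(4*t) - 432*e^(3*t) + 864*e^(2*t) - 768*e^(t) + 256)
M′′′′(t) = (-81*e^(4*t) - 1188*e^(3*t) - 1584*e^(2*t) - 192*e^(t))/(243*e^(5*t) - 1620*e^(4*t) + 4320*e^(3*t) - 5760*e^(2*t) + 3840*e^(t) - 1024)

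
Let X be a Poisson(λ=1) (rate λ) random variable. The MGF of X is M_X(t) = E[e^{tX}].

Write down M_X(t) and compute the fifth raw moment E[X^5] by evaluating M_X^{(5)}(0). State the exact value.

E[X^5] = d^5M/dt^5 |_{t=0} = 52

M_X(t) = e^(e^(t) - 1)
dM/dt = e^(-1)*e^(t)*e^(e^(t))
d^2M/dt^2 = (e^(2*t)*e^(e^(t)) + e^(t)*e^(e^(t)))*e^(-1)
d^3M/dt^3 = (e^(3*t)*e^(e^(t)) + 3*e^(2*t)*e^(e^(t)) + e^(t)*e^(e^(t)))*e^(-1)
d^4M/dt^4 = (e^(4*t)*e^(e^(t)) + 6*e^(3*t)*e^(e^(t)) + 7*e^(2*t)*e^(e^(t)) + e^(t)*e^(e^(t)))*e^(-1)
d^5M/dt^5 = (e^(5*t)*e^(e^(t)) + 10*e^(4*t)*e^(e^(t)) + 25*e^(3*t)*e^(e^(t)) + 15*e^(2*t)*e^(e^(t)) + e^(t)*e^(e^(t)))*e^(-1)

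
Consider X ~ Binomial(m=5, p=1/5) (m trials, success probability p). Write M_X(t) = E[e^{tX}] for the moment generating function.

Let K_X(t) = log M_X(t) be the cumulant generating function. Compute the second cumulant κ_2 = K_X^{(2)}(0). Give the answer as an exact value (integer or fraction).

M_X(t) = (e^(t)/5 + 4/5)^5
K_X(t) = log M_X(t) = 5*log(e^(t)/5 + 4/5)
K′(t) = 5*e^(t)/(e^(t) + 4)
K′′(t) = 20*e^(t)/(e^(2*t) + 8*e^(t) + 16)

κ_2 = K′′(0) = 4/5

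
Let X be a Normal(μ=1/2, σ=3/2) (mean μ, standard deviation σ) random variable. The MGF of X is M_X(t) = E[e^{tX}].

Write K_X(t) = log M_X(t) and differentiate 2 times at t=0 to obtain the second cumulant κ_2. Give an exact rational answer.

κ_2 = d^2K/dt^2 |_{t=0} = 9/4

M_X(t) = e^(9*t^2/8 + t/2)
K_X(t) = log M_X(t) = 9*t^2/8 + t/2
dK/dt = 9*t/4 + 1/2
d^2K/dt^2 = 9/4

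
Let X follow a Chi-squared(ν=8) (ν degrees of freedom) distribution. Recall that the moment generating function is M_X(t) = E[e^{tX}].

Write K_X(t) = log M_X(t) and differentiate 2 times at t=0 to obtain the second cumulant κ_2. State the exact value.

κ_2 = d^2K/dt^2 |_{t=0} = 16

M_X(t) = (1 - 2*t)^(-4)
K_X(t) = log M_X(t) = -4*log(1 - 2*t)
dK/dt = -8/(2*t - 1)
d^2K/dt^2 = 16/(4*t^2 - 4*t + 1)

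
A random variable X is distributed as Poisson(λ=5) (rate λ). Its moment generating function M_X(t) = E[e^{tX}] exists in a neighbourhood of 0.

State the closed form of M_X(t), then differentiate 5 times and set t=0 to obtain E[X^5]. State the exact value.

M_X(t) = e^(5*e^(t) - 5)
D^5[M](t) = (3125*e^(5*t)*e^(5*e^(t)) + 6250*e^(4*t)*e^(5*e^(t)) + 3125*e^(3*t)*e^(5*e^(t)) + 375*e^(2*t)*e^(5*e^(t)) + 5*e^(t)*e^(5*e^(t)))*e^(-5)

E[X^5] = D^5[M](0) = 12880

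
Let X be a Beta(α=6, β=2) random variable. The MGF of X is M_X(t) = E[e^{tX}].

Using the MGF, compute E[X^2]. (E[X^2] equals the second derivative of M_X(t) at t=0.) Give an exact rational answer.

E[X^2] = d^2M/dt^2 |_{t=0} = 7/12

M_X(t) = ₁F₁(6; 8; t)
dM/dt = 3*₁F₁(7; 9; t)/4
d^2M/dt^2 = 7*₁F₁(8; 10; t)/12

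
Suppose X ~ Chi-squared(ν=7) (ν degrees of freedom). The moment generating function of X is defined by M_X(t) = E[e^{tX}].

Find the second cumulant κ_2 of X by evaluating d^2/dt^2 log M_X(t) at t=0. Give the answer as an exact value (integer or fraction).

M_X(t) = (1 - 2*t)^(-7/2)
K_X(t) = log M_X(t) = -7*log(1 - 2*t)/2
K′(t) = -7/(2*t - 1)
K′′(t) = 14/(4*t^2 - 4*t + 1)

κ_2 = K′′(0) = 14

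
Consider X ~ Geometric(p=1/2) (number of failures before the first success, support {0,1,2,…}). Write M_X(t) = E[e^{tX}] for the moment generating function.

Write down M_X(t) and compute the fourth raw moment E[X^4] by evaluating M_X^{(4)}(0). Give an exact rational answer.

M_X(t) = 1/(2*(1 - e^(t)/2))
D^4[M](t) = (-e^(4*t) - 22*e^(3*t) - 44*e^(2*t) - 8*e^(t))/(e^(5*t) - 10*e^(4*t) + 40*e^(3*t) - 80*e^(2*t) + 80*e^(t) - 32)

E[X^4] = D^4[M](0) = 75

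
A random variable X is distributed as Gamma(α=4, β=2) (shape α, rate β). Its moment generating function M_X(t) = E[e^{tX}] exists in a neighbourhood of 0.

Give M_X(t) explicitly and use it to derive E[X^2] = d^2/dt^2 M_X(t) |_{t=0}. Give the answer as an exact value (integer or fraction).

E[X^2] = M′′(0) = 5

M_X(t) = 16/(2 - t)^4
M′(t) = -64/(t^5 - 10*t^4 + 40*t^3 - 80*t^2 + 80*t - 32)
M′′(t) = 320/(t^6 - 12*t^5 + 60*t^4 - 160*t^3 + 240*t^2 - 192*t + 64)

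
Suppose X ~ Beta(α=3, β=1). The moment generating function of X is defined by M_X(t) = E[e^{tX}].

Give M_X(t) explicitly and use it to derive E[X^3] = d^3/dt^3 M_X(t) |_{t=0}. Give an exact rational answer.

M_X(t) = ₁F₁(3; 4; t)
M^(3)(t) = ₁F₁(6; 7; t)/2

E[X^3] = M^(3)(0) = 1/2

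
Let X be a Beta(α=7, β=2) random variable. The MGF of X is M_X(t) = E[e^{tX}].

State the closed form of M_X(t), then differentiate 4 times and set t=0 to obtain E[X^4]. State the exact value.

M_X(t) = ₁F₁(7; 9; t)
M′(t) = 7*₁F₁(8; 10; t)/9
M′′(t) = 28*₁F₁(9; 11; t)/45
M′′′(t) = 28*₁F₁(10; 12; t)/55
M′′′′(t) = 14*₁F₁(11; 13; t)/33

E[X^4] = M′′′′(0) = 14/33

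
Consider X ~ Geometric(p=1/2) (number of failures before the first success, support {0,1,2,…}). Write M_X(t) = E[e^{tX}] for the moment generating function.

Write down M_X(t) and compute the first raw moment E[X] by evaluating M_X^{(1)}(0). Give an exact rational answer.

M_X(t) = 1/(2*(1 - e^(t)/2))
D[M](t) = e^(t)/(e^(2*t) - 4*e^(t) + 4)

E[X] = D[M](0) = 1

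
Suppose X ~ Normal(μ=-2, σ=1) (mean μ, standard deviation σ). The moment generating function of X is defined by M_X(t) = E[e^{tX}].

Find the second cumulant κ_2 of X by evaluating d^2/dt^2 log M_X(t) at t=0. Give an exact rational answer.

M_X(t) = e^(t^2/2 - 2*t)
K_X(t) = log M_X(t) = t^2/2 - 2*t
K′(t) = t - 2
K′′(t) = 1

κ_2 = K′′(0) = 1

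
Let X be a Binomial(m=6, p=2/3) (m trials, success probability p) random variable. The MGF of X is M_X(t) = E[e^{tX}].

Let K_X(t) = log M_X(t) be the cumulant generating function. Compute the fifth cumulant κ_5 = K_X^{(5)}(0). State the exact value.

κ_5 = K^(5)(0) = 20/27

M_X(t) = (2*e^(t)/3 + 1/3)^6
K_X(t) = log M_X(t) = 6*log(2*e^(t)/3 + 1/3)
K^(5)(t) = (-96*e^(4*t) + 528*e^(3*t) - 264*e^(2*t) + 12*e^(t))/(32*e^(5*t) + 80*e^(4*t) + 80*e^(3*t) + 40*e^(2*t) + 10*e^(t) + 1)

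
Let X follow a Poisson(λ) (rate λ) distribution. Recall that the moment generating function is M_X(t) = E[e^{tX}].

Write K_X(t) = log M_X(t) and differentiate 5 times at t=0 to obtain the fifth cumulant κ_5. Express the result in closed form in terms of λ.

κ_5 = D^5[K](0) = λ

M_X(t) = e^(λ*(e^(t) - 1))
K_X(t) = log M_X(t) = λ*(e^(t) - 1)
D^5[K](t) = λ*e^(t)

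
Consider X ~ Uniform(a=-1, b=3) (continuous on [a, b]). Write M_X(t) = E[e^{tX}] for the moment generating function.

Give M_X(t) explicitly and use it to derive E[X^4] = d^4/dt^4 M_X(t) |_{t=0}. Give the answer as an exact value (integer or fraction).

E[X^4] = d^4M/dt^4 |_{t=0} = 61/5

M_X(t) = (e^(3*t) - e^(-t))/(4*t)
dM/dt = (3*t*e^(4*t) + t - e^(4*t) + 1)*e^(-t)/(4*t^2)
d^2M/dt^2 = (9*t^2*e^(4*t) - t^2 - 6*t*e^(4*t) - 2*t + 2*e^(4*t) - 2)*e^(-t)/(4*t^3)
d^3M/dt^3 = (27*t^3*e^(4*t) + t^3 - 27*t^2*e^(4*t) + 3*t^2 + 18*t*e^(4*t) + 6*t - 6*e^(4*t) + 6)*e^(-t)/(4*t^4)
d^4M/dt^4 = (81*t^4*e^(4*t) - t^4 - 108*t^3*e^(4*t) - 4*t^3 + 108*t^2*e^(4*t) - 12*t^2 - 72*t*e^(4*t) - 24*t + 24*e^(4*t) - 24)*e^(-t)/(4*t^5)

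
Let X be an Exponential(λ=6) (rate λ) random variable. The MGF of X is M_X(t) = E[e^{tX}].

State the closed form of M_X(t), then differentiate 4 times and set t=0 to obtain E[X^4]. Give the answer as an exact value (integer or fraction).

E[X^4] = M′′′′(0) = 1/54

M_X(t) = 6/(6 - t)
M′(t) = 6/(t^2 - 12*t + 36)
M′′(t) = -12/(t^3 - 18*t^2 + 108*t - 216)
M′′′(t) = 36/(t^4 - 24*t^3 + 216*t^2 - 864*t + 1296)
M′′′′(t) = -144/(t^5 - 30*t^4 + 360*t^3 - 2160*t^2 + 6480*t - 7776)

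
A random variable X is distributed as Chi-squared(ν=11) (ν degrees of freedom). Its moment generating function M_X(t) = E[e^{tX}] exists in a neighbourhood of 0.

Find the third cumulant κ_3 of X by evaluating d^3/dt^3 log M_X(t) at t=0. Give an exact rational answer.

M_X(t) = (1 - 2*t)^(-11/2)
K_X(t) = log M_X(t) = -11*log(1 - 2*t)/2
K′(t) = -11/(2*t - 1)
K′′(t) = 22/(4*t^2 - 4*t + 1)
K′′′(t) = -88/(8*t^3 - 12*t^2 + 6*t - 1)

κ_3 = K′′′(0) = 88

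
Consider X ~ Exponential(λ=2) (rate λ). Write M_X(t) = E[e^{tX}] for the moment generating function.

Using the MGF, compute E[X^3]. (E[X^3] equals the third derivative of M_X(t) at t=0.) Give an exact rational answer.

E[X^3] = d^3M/dt^3 |_{t=0} = 3/4

M_X(t) = 2/(2 - t)
dM/dt = 2/(t^2 - 4*t + 4)
d^2M/dt^2 = -4/(t^3 - 6*t^2 + 12*t - 8)
d^3M/dt^3 = 12/(t^4 - 8*t^3 + 24*t^2 - 32*t + 16)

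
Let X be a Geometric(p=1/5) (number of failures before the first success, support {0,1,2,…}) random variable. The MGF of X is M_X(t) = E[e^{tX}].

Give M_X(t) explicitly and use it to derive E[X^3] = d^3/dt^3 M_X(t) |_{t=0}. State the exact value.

E[X^3] = M′′′(0) = 484

M_X(t) = 1/(5*(1 - 4*e^(t)/5))
M′(t) = 4*e^(t)/(16*e^(2*t) - 40*e^(t) + 25)
M′′(t) = (-16*e^(2*t) - 20*e^(t))/(64*e^(3*t) - 240*e^(2*t) + 300*e^(t) - 125)
M′′′(t) = (64*e^(3*t) + 320*e^(2*t) + 100*e^(t))/(256*e^(4*t) - 1280*e^(3*t) + 2400*e^(2*t) - 2000*e^(t) + 625)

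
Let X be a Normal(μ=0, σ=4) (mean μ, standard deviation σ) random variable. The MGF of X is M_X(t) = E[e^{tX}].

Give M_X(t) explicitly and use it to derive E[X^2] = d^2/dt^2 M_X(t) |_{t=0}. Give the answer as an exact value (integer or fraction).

M_X(t) = e^(8*t^2)
M′(t) = 16*t*e^(8*t^2)
M′′(t) = 256*t^2*e^(8*t^2) + 16*e^(8*t^2)

E[X^2] = M′′(0) = 16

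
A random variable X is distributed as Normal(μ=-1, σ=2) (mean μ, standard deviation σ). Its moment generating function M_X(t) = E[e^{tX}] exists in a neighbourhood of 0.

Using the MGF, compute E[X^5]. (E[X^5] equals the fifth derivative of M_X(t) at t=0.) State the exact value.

E[X^5] = M′′′′′(0) = -281

M_X(t) = e^(2*t^2 - t)
M′(t) = 4*t*e^(-t)*e^(2*t^2) - e^(-t)*e^(2*t^2)
M′′(t) = (16*t^2*e^(2*t^2) - 8*t*e^(2*t^2) + 5*e^(2*t^2))*e^(-t)
M′′′(t) = (64*t^3*e^(2*t^2) - 48*t^2*e^(2*t^2) + 60*t*e^(2*t^2) - 13*e^(2*t^2))*e^(-t)
M′′′′(t) = (256*t^4*e^(2*t^2) - 256*t^3*e^(2*t^2) + 480*t^2*e^(2*t^2) - 208*t*e^(2*t^2) + 73*e^(2*t^2))*e^(-t)
M′′′′′(t) = (1024*t^5*e^(2*t^2) - 1280*t^4*e^(2*t^2) + 3200*t^3*e^(2*t^2) - 2080*t^2*e^(2*t^2) + 1460*t*e^(2*t^2) - 281*e^(2*t^2))*e^(-t)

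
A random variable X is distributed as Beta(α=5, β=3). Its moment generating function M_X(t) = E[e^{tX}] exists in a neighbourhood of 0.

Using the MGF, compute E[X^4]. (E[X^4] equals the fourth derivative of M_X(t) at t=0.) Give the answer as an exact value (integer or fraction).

E[X^4] = M^(4)(0) = 7/33

M_X(t) = ₁F₁(5; 8; t)
M^(4)(t) = 7*₁F₁(9; 12; t)/33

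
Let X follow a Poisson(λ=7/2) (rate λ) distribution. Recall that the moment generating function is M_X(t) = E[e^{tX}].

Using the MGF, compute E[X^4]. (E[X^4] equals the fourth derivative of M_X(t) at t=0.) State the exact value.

E[X^4] = M′′′′(0) = 7945/16

M_X(t) = e^(7*e^(t)/2 - 7/2)
M′(t) = 7*e^(-7/2)*e^(t)*e^(7*e^(t)/2)/2
M′′(t) = (49*e^(2*t)*e^(7*e^(t)/2) + 14*e^(t)*e^(7*e^(t)/2))*e^(-7/2)/4
M′′′(t) = (343*e^(3*t)*e^(7*e^(t)/2) + 294*e^(2*t)*e^(7*e^(t)/2) + 28*e^(t)*e^(7*e^(t)/2))*e^(-7/2)/8
M′′′′(t) = (2401*e^(4*t)*e^(7*e^(t)/2) + 4116*e^(3*t)*e^(7*e^(t)/2) + 1372*e^(2*t)*e^(7*e^(t)/2) + 56*e^(t)*e^(7*e^(t)/2))*e^(-7/2)/16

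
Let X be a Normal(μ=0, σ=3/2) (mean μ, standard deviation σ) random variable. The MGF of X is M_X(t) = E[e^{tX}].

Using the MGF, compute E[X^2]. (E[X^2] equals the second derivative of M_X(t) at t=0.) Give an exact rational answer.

E[X^2] = M^(2)(0) = 9/4

M_X(t) = e^(9*t^2/8)
M^(2)(t) = 81*t^2*e^(9*t^2/8)/16 + 9*e^(9*t^2/8)/4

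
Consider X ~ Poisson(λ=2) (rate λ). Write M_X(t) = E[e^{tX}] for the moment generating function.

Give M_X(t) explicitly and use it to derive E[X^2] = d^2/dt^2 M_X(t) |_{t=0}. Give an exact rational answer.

M_X(t) = e^(2*e^(t) - 2)
M^(2)(t) = (4*e^(2*t)*e^(2*e^(t)) + 2*e^(t)*e^(2*e^(t)))*e^(-2)

E[X^2] = M^(2)(0) = 6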